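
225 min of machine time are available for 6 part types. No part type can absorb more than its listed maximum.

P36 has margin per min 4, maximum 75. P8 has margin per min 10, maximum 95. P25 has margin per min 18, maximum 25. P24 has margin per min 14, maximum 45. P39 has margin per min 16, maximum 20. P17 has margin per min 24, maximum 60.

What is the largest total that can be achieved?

Highest margin per min first: P17 24 > P25 18 > P39 16 > P24 14 > P8 10 > P36 4.
Give P17 60 to hit its cap of 60 — 165 left.
Give P25 25 to hit its cap of 25 — 140 left.
P39 takes 20 to reach its cap of 20 — 120 left.
Give P24 45 to hit its cap of 45 — 75 left.
P8 has room for 95 but only 75 remain, so it gets 75.
Total = 10×75 + 18×25 + 14×45 + 16×20 + 24×60 = 3590.

3590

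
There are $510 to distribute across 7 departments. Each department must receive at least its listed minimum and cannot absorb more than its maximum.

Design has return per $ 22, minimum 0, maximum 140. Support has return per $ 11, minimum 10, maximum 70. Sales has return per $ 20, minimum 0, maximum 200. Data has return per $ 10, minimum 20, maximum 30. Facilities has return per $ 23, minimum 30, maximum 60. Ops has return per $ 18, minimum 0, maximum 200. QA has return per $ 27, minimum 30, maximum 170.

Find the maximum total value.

Meeting every minimum uses 0+10+0+20+30+0+30 = 90 $, leaving 420.
Order the departments by return per $: QA 27 > Facilities 23 > Design 22 > Sales 20 > Ops 18 > Support 11 > Data 10.
Give QA 140 more to hit its cap of 170 ; 280 left.
Give Facilities 30 more to hit its cap of 60 ; 250 left.
Design takes 140 more to reach its cap of 140 ; 110 left.
Sales: +110 (room for 200) → 110. Pool exhausted.
Total = 22×140 + 11×10 + 20×110 + 10×20 + 23×60 + 27×170 = 11560.

11560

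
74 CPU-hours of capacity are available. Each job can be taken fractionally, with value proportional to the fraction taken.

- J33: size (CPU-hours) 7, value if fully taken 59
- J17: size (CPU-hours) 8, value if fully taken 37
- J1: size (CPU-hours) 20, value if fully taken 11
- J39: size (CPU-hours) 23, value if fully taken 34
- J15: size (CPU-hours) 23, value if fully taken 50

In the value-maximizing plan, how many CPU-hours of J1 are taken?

Best value per unit of size first: J33 59/7≈8.43, J17 37/8≈4.62, J15 50/23≈2.17, J39 34/23≈1.48, J1 11/20≈0.55.
Take all of J33 (7 CPU-hours, value 59) — 67 CPU-hours left.
All 8 CPU-hours of J17 fit (value 37) — 59 remain.
All 23 CPU-hours of J15 fit (value 50) — 36 remain.
All 23 CPU-hours of J39 fit (value 34) — 13 remain.
Fill the last 13 CPU-hours with part of J1: 13/20 of it earns 7.15.

13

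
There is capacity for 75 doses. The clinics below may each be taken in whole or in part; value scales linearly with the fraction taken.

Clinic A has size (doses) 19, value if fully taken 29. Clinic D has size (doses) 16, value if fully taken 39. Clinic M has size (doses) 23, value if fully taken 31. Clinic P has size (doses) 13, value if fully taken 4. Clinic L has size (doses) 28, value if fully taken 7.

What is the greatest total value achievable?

Rank by value-to-size ratio: Clinic D 39/16≈2.44, Clinic A 29/19≈1.53, Clinic M 31/23≈1.35, Clinic P 4/13≈0.308, Clinic L 7/28≈0.25.
Take all of Clinic D (16 doses, value 39) — 59 doses left.
All 19 doses of Clinic A fit (value 29) — 40 remain.
Take all of Clinic M (23 doses, value 31) — 17 doses left.
Take all of Clinic P (13 doses, value 4) — 4 doses left.
Only 4 doses remain; take 4/28 of Clinic L for value 7×4/28 = 1.
Total value = 104.

104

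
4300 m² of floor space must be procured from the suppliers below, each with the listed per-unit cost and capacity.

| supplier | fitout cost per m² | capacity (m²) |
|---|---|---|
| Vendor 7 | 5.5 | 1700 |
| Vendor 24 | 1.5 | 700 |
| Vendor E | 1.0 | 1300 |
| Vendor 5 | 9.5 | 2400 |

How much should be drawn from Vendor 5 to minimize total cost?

Fill from the cheapest supplier first.
Vendor E at 1.0: take all 1300 m² — 3000 still needed.
Vendor 24 (1.5): use full 700 — 2300 m² to go.
Vendor 7 at 5.5: take all 1700 m² — 600 still needed.
Take 600 from Vendor 5 at 9.5 to finish.

600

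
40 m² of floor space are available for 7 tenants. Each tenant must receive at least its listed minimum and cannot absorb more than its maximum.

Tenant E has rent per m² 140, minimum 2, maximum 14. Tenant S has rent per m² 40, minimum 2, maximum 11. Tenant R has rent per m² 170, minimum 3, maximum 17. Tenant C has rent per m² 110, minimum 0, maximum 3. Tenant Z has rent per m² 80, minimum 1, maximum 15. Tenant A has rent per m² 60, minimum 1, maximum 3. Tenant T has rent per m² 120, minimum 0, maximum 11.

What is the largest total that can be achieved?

Meeting every minimum uses 2+2+3+0+1+1+0 = 9 m², leaving 31.
Highest rent per m² first: Tenant R 170 > Tenant E 140 > Tenant T 120 > Tenant C 110 > Tenant Z 80 > Tenant A 60 > Tenant S 40.
Give Tenant R 14 more to hit its cap of 17 ; 17 left.
Give Tenant E 12 more to hit its cap of 14 ; 5 left.
Tenant T has room for 11 more but only 5 remain, so it gets 5.
Total = 140×14 + 40×2 + 170×17 + 80×1 + 60×1 + 120×5 = 5670.

5670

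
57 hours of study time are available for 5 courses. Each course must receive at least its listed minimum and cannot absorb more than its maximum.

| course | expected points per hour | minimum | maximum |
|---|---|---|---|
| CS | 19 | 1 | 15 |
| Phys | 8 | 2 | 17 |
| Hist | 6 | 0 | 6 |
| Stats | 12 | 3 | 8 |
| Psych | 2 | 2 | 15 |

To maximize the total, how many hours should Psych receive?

11

Meeting every minimum uses 1+2+0+3+2 = 8 hours, leaving 49.
Order the courses by expected points per hour: CS 19 > Stats 12 > Phys 8 > Hist 6 > Psych 2.
Give CS 14 more to hit its cap of 15 → 35 left.
Stats: +5 to 8 (cap) → 30 left.
Give Phys 15 more to hit its cap of 17 → 15 left.
Give Hist 6 more to hit its cap of 6 → 9 left.
Only 9 left; Psych takes them to reach 11.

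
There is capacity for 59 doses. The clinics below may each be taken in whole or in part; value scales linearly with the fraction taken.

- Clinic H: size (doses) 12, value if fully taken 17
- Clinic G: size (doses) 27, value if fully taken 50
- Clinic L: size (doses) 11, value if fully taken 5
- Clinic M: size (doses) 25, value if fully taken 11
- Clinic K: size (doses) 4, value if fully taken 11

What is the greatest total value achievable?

85.2

Best value per unit of size first: Clinic K 11/4≈2.75, Clinic G 50/27≈1.85, Clinic H 17/12≈1.42, Clinic L 5/11≈0.455, Clinic M 11/25≈0.44.
All 4 doses of Clinic K fit (value 11) → 55 remain.
Take all of Clinic G (27 doses, value 50) → 28 doses left.
Clinic H: take in full, 12 doses for value 17 → 16 left.
Take all of Clinic L (11 doses, value 5) → 5 doses left.
Fill the last 5 doses with part of Clinic M: 5/25 of it earns 2.2.
Total value = 85.2.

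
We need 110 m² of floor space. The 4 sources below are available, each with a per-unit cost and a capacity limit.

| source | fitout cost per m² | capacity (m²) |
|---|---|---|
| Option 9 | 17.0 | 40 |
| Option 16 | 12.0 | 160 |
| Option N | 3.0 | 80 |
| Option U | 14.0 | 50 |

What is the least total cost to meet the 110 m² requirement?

600

Fill from the cheapest source first.
Option N at 3.0: take all 80 m² ; 30 still needed.
Option 16 (12.0): take the remaining 30 ; done.
Option U, Option 9: unused.
Cost = 80×3.0 + 30×12.0 = 600.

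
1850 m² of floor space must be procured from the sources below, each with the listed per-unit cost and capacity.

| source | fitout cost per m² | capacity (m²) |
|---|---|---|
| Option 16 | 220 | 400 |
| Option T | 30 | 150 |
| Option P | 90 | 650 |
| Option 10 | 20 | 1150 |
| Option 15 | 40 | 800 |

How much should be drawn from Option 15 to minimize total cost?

Cheapest first:
Option 10 (20): use full 1150 ; 700 m² to go.
Option T (30): use full 150 ; 550 m² to go.
Take 550 from Option 15 at 40 to finish.
Option P, Option 16: unused.

550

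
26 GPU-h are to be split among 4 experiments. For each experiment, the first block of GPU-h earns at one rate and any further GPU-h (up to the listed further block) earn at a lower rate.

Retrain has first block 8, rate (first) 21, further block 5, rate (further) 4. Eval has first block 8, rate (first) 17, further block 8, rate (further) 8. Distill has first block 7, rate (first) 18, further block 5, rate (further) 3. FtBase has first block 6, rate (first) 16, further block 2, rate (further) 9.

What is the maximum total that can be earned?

Treat each block as its own option and order by rate: Retrain/tier1 21 > Distill/tier1 18 > Eval/tier1 17 > FtBase/tier1 16 > FtBase/tier2 9 > Eval/tier2 8 > Retrain/tier2 4 > Distill/tier2 3.
Fill Retrain tier1 block (8 at 21) ; 18 left.
Distill/tier1 (18): +7 ; 11 left.
Eval/tier1 (17): +8 ; 3 left.
3 remain; put them into FtBase tier1 at 16.
Total = 21×8 + 18×7 + 17×8 + 16×3 = 478.

478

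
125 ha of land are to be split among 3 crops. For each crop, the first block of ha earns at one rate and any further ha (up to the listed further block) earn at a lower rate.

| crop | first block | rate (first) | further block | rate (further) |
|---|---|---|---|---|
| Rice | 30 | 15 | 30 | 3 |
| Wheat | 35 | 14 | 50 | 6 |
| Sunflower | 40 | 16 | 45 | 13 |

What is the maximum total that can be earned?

Order all 6 blocks by rate: Sunflower/first 16 > Rice/first 15 > Wheat/first 14 > Sunflower/second 13 > Wheat/second 6 > Rice/second 3.
Fill Sunflower first block (40 at 16) ; 85 left.
Fill Rice first block (30 at 15) ; 55 left.
Wheat first at 14: fill all 35 ; 20 left.
Sunflower/second: +20 of 45 at 13; pool empty.
Total = 16×40 + 15×30 + 14×35 + 13×20 = 1840.

1840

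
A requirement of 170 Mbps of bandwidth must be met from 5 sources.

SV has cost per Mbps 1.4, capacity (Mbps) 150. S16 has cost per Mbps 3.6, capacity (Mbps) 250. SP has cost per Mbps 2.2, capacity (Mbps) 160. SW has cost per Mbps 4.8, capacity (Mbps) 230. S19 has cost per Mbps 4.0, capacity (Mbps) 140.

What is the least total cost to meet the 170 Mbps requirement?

Use sources in increasing cost order.
SV (1.4): use full 150 ; 20 Mbps to go.
SP at 2.2: take 20 of its 160 ; requirement met.
S16, S19, SW: unused.
Cost = 150×1.4 + 20×2.2 = 254.

254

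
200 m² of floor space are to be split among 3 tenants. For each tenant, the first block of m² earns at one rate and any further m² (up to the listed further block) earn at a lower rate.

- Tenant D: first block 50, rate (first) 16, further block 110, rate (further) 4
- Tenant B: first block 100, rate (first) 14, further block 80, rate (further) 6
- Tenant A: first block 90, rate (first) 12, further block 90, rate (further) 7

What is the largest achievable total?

Rank every tier by rate: Tenant D/T1 16 > Tenant B/T1 14 > Tenant A/T1 12 > Tenant A/T2 7 > Tenant B/T2 6 > Tenant D/T2 4.
Tenant D T1 at 16: fill all 50 ; 150 left.
Tenant B/T1 (14): +100 ; 50 left.
Tenant A T1 at 12: only 50 left, fill 50.
Total = 16×50 + 14×100 + 12×50 = 2800.

2800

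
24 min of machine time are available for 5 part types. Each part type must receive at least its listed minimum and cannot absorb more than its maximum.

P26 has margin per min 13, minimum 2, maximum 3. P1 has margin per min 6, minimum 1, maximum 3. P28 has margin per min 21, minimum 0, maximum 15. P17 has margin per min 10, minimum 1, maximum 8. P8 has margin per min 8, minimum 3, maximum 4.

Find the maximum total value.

404

Meeting every minimum uses 2+1+0+1+3 = 7 min, leaving 17.
Highest margin per min first: P28 21 > P26 13 > P17 10 > P8 8 > P1 6.
P28 takes 15 more to reach its cap of 15 — 2 left.
P26 takes 1 more to reach its cap of 3 — 1 left.
P17 has room for 7 more but only 1 remain, so it gets 2.
Total = 13×3 + 6×1 + 21×15 + 10×2 + 8×3 = 404.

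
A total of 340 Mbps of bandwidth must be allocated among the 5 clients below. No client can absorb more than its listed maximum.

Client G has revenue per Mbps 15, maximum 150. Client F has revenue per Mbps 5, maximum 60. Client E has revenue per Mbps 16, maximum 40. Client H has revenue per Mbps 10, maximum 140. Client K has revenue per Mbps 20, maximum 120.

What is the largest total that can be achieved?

Order the clients by revenue per Mbps: Client K 20 > Client E 16 > Client G 15 > Client H 10 > Client F 5.
Client K: +120 to 120 (cap) ; 220 left.
Client E: +40 to 40 (cap) ; 180 left.
Client G: +150 to 150 (cap) ; 30 left.
Client H: +30 (room for 140) → 30. Pool exhausted.
Total = 15×150 + 16×40 + 10×30 + 20×120 = 5590.

5590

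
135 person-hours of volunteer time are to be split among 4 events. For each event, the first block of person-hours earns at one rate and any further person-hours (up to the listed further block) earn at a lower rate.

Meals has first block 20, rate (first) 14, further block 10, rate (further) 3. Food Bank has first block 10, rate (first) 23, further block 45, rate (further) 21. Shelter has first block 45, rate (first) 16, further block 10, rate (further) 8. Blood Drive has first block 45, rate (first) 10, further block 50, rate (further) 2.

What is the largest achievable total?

Treat each block as its own option and order by rate: Food Bank/tier1 23 > Food Bank/tier2 21 > Shelter/tier1 16 > Meals/tier1 14 > Blood Drive/tier1 10 > Shelter/tier2 8 > Meals/tier2 3 > Blood Drive/tier2 2.
Food Bank/tier1 (23): +10 ; 125 left.
Food Bank/tier2 (21): +45 ; 80 left.
Shelter tier1 at 16: fill all 45 ; 35 left.
Fill Meals tier1 block (20 at 14) ; 15 left.
15 remain; put them into Blood Drive tier1 at 10.
Total = 23×10 + 21×45 + 16×45 + 14×20 + 10×15 = 2325.

2325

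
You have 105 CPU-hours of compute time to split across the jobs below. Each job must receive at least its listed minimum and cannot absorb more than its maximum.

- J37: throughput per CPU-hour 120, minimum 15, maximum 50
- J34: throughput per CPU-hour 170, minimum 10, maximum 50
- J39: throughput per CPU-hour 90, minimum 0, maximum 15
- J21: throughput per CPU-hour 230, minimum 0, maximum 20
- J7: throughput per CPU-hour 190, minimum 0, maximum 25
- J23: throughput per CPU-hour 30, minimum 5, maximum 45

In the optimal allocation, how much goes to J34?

40

Meeting every minimum uses 15+10+0+0+0+5 = 30 CPU-hours, leaving 75.
Order the jobs by throughput per CPU-hour: J21 230 > J7 190 > J34 170 > J37 120 > J39 90 > J23 30.
J21: +20 to 20 (cap) — 55 left.
J7: +25 to 25 (cap) — 30 left.
Only 30 left; J34 takes them to reach 40.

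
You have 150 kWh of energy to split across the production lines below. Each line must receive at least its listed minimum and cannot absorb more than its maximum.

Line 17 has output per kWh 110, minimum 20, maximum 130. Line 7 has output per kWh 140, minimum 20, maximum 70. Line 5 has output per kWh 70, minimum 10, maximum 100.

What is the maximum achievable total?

Meeting every minimum uses 20+20+10 = 50 kWh, leaving 100.
Highest output per kWh first: Line 7 140 > Line 17 110 > Line 5 70.
Give Line 7 50 more to hit its cap of 70 → 50 left.
Line 17 has room for 110 more but only 50 remain, so it gets 70.
Total = 110×70 + 140×70 + 70×10 = 18200.

18200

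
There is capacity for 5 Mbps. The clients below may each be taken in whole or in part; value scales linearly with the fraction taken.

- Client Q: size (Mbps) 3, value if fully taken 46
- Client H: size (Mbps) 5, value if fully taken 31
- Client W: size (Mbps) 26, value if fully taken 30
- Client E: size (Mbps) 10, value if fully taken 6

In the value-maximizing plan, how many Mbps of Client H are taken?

Sort by value density: Client Q 46/3≈15.3, Client H 31/5≈6.2, Client W 30/26≈1.15, Client E 6/10≈0.6.
Take all of Client Q (3 Mbps, value 46) — 2 Mbps left.
Only 2 Mbps remain; take 2/5 of Client H for value 31×2/5 = 12.4.

2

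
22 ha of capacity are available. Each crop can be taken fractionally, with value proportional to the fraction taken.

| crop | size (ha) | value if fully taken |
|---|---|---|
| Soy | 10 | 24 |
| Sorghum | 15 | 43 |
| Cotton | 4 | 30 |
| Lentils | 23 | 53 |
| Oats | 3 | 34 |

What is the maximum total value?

Sort by value density: Oats 34/3≈11.3, Cotton 30/4≈7.5, Sorghum 43/15≈2.87, Soy 24/10≈2.4, Lentils 53/23≈2.3.
Oats: take in full, 3 ha for value 34 ; 19 left.
Cotton: take in full, 4 ha for value 30 ; 15 left.
Take all of Sorghum (15 ha, value 43) ; 0 ha left.
Total value = 107.

107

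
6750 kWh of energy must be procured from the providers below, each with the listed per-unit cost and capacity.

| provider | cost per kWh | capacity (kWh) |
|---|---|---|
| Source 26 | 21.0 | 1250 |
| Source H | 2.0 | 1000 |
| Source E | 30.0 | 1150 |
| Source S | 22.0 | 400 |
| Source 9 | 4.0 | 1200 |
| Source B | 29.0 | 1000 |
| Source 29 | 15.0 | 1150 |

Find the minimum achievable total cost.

Cheapest first:
Source H at 2.0: take all 1000 kWh — 5750 still needed.
Take 1200 from Source 9 at 4.0 — need 4550 more.
Take 1150 from Source 29 at 15.0 — need 3400 more.
Take 1250 from Source 26 at 21.0 — need 2150 more.
Source S (22.0): use full 400 — 1750 kWh to go.
Source B at 29.0: take all 1000 kWh — 750 still needed.
Take 750 from Source E at 30.0 to finish.
Cost = 1000×2.0 + 1200×4.0 + 1150×15.0 + 1250×21.0 + 400×22.0 + 1000×29.0 + 750×30.0 = 110600.

110600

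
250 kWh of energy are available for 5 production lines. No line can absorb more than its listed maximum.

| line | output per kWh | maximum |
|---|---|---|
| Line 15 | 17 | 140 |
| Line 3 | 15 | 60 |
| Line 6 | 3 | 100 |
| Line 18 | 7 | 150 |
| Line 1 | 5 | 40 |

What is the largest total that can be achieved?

Rank by output per kWh: Line 15 17 > Line 3 15 > Line 18 7 > Line 1 5 > Line 6 3.
Line 15: +140 to 140 (cap) — 110 left.
Line 3: +60 to 60 (cap) — 50 left.
Only 50 left; Line 18 takes them to reach 50.
Total = 17×140 + 15×60 + 7×50 = 3630.

3630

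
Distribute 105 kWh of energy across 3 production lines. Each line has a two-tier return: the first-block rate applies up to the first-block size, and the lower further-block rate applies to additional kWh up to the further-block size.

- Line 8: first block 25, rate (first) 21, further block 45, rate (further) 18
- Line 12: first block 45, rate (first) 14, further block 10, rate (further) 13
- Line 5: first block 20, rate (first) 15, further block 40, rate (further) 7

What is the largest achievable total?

1845

Rank every tier by rate: Line 8/first 21 > Line 8/second 18 > Line 5/first 15 > Line 12/first 14 > Line 12/second 13 > Line 5/second 7.
Line 8/first (21): +25 → 80 left.
Line 8/second (18): +45 → 35 left.
Line 5 first at 15: fill all 20 → 15 left.
Line 12/first: +15 of 45 at 14; pool empty.
Total = 21×25 + 18×45 + 15×20 + 14×15 = 1845.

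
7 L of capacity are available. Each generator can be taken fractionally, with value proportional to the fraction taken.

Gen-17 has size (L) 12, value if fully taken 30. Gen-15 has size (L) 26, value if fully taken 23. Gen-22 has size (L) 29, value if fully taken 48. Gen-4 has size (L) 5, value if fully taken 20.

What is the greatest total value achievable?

Rank by value-to-size ratio: Gen-4 20/5≈4, Gen-17 30/12≈2.5, Gen-22 48/29≈1.66, Gen-15 23/26≈0.885.
Take all of Gen-4 (5 L, value 20) ; 2 L left.
Only 2 L remain; take 2/12 of Gen-17 for value 30×2/12 = 5.
Total value = 25.

25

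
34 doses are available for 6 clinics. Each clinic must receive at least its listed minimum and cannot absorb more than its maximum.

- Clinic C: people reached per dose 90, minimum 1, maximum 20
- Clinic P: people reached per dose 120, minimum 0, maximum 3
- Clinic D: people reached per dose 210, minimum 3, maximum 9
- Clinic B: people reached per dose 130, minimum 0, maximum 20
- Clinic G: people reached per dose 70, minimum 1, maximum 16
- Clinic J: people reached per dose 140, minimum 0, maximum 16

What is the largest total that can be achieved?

Meeting every minimum uses 1+0+3+0+1+0 = 5 doses, leaving 29.
Order the clinics by people reached per dose: Clinic D 210 > Clinic J 140 > Clinic B 130 > Clinic P 120 > Clinic C 90 > Clinic G 70.
Give Clinic D 6 more to hit its cap of 9 ; 23 left.
Clinic J takes 16 more to reach its cap of 16 ; 7 left.
Only 7 left; Clinic B takes them to reach 7.
Total = 90×1 + 210×9 + 130×7 + 70×1 + 140×16 = 5200.

5200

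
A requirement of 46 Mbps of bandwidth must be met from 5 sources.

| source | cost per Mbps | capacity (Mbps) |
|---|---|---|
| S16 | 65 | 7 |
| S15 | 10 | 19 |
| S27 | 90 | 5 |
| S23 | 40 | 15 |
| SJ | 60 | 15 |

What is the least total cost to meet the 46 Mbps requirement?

Use sources in increasing cost order.
S15 at 10: take all 19 Mbps → 27 still needed.
S23 at 40: take all 15 Mbps → 12 still needed.
Take 12 from SJ at 60 to finish.
S16, S27: unused.
Cost = 19×10 + 15×40 + 12×60 = 1510.

1510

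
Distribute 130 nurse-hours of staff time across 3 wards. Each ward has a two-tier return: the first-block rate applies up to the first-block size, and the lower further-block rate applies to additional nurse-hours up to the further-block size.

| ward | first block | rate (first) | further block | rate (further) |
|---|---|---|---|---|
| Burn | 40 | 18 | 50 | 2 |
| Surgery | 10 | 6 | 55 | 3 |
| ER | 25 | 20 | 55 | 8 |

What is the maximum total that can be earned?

Rank every tier by rate: ER/T1 20 > Burn/T1 18 > ER/T2 8 > Surgery/T1 6 > Surgery/T2 3 > Burn/T2 2.
ER/T1 (20): +25 — 105 left.
Burn T1 at 18: fill all 40 — 65 left.
Fill ER T2 block (55 at 8) — 10 left.
Surgery/T1 (6): +10 — 0 left.
Total = 20×25 + 18×40 + 8×55 + 6×10 = 1720.

1720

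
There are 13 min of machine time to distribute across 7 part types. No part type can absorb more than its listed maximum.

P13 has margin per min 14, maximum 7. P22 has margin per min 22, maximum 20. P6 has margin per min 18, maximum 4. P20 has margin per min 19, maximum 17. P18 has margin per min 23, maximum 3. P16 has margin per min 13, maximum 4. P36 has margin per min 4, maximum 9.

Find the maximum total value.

289

Order the part types by margin per min: P18 23 > P22 22 > P20 19 > P6 18 > P13 14 > P16 13 > P36 4.
Give P18 3 to hit its cap of 3 → 10 left.
P22: +10 (room for 20) → 10. Pool exhausted.
Total = 22×10 + 23×3 = 289.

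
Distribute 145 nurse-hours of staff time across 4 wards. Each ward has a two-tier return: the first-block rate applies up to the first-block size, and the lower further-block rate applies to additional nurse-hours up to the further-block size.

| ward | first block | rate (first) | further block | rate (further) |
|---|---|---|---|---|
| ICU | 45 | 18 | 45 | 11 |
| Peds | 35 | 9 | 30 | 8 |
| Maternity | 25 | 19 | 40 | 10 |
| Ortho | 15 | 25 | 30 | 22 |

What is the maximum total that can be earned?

2650

Treat each block as its own option and order by rate: Ortho/first 25 > Ortho/second 22 > Maternity/first 19 > ICU/first 18 > ICU/second 11 > Maternity/second 10 > Peds/first 9 > Peds/second 8.
Fill Ortho first block (15 at 25) → 130 left.
Ortho second at 22: fill all 30 → 100 left.
Maternity first at 19: fill all 25 → 75 left.
Fill ICU first block (45 at 18) → 30 left.
30 remain; put them into ICU second at 11.
Total = 25×15 + 22×30 + 19×25 + 18×45 + 11×30 = 2650.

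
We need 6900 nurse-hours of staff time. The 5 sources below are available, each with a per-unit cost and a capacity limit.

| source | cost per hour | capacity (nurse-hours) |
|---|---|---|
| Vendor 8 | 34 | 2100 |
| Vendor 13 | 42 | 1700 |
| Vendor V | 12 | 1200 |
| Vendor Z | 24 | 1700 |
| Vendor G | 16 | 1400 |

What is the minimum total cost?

170000

Fill from the cheapest source first.
Take 1200 from Vendor V at 12 → need 5700 more.
Vendor G (16): use full 1400 → 4300 nurse-hours to go.
Take 1700 from Vendor Z at 24 → need 2600 more.
Vendor 8 (34): use full 2100 → 500 nurse-hours to go.
Vendor 13 at 42: take 500 of its 1700 → requirement met.
Cost = 1200×12 + 1400×16 + 1700×24 + 2100×34 + 500×42 = 170000.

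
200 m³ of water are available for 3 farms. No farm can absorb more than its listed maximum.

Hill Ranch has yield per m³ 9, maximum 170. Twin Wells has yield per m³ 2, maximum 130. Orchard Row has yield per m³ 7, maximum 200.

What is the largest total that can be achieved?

1740

Rank by yield per m³: Hill Ranch 9 > Orchard Row 7 > Twin Wells 2.
Give Hill Ranch 170 to hit its cap of 170 ; 30 left.
Orchard Row: +30 (room for 200) → 30. Pool exhausted.
Total = 9×170 + 7×30 = 1740.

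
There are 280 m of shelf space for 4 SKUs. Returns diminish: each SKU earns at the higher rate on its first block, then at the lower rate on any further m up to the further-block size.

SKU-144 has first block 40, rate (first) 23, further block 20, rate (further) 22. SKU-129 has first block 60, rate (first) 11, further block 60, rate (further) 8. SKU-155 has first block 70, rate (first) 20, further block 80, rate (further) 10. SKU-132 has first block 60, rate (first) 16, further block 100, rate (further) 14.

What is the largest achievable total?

4980

Treat each block as its own option and order by rate: SKU-144/first 23 > SKU-144/second 22 > SKU-155/first 20 > SKU-132/first 16 > SKU-132/second 14 > SKU-129/first 11 > SKU-155/second 10 > SKU-129/second 8.
SKU-144 first at 23: fill all 40 ; 240 left.
SKU-144 second at 22: fill all 20 ; 220 left.
SKU-155 first at 20: fill all 70 ; 150 left.
SKU-132 first at 16: fill all 60 ; 90 left.
SKU-132/second: +90 of 100 at 14; pool empty.
Total = 23×40 + 22×20 + 20×70 + 16×60 + 14×90 = 4980.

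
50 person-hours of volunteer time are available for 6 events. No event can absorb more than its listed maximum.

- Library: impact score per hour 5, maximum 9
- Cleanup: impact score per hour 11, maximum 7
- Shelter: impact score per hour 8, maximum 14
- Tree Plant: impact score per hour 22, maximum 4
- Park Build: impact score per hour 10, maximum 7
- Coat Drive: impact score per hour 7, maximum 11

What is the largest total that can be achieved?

459

Highest impact score per hour first: Tree Plant 22 > Cleanup 11 > Park Build 10 > Shelter 8 > Coat Drive 7 > Library 5.
Tree Plant takes 4 to reach its cap of 4 — 46 left.
Cleanup: +7 to 7 (cap) — 39 left.
Park Build takes 7 to reach its cap of 7 — 32 left.
Shelter: +14 to 14 (cap) — 18 left.
Give Coat Drive 11 to hit its cap of 11 — 7 left.
Only 7 left; Library takes them to reach 7.
Total = 5×7 + 11×7 + 8×14 + 22×4 + 10×7 + 7×11 = 459.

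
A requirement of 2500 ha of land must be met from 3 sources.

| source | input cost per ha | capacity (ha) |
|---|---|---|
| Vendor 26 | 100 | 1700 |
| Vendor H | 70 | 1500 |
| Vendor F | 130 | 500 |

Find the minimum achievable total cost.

205000

Use sources in increasing cost order.
Take 1500 from Vendor H at 70 → need 1000 more.
Take 1000 from Vendor 26 at 100 to finish.
Vendor F: unused.
Cost = 1500×70 + 1000×100 = 205000.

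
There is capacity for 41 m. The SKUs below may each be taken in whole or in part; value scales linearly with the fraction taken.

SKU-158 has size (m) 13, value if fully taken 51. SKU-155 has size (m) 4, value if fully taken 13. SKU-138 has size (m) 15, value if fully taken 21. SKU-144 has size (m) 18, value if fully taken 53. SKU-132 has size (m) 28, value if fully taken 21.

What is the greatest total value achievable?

125.4

Best value per unit of size first: SKU-158 51/13≈3.92, SKU-155 13/4≈3.25, SKU-144 53/18≈2.94, SKU-138 21/15≈1.4, SKU-132 21/28≈0.75.
SKU-158: take in full, 13 m for value 51 ; 28 left.
SKU-155: take in full, 4 m for value 13 ; 24 left.
All 18 m of SKU-144 fit (value 53) ; 6 remain.
Fill the last 6 m with part of SKU-138: 6/15 of it earns 8.4.
Total value = 125.4.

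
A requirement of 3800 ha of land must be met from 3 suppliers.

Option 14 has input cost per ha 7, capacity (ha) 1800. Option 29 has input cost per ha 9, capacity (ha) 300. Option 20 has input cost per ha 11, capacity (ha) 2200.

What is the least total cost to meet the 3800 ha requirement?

34000

Fill from the cheapest supplier first.
Take 1800 from Option 14 at 7 ; need 2000 more.
Take 300 from Option 29 at 9 ; need 1700 more.
Option 20 at 11: take 1700 of its 2200 ; requirement met.
Cost = 1800×7 + 300×9 + 1700×11 = 34000.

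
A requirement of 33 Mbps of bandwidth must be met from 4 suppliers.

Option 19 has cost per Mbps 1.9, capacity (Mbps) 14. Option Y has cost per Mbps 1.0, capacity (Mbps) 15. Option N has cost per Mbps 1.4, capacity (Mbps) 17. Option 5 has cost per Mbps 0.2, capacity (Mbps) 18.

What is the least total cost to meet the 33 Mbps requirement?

18.6

Fill from the cheapest supplier first.
Option 5 at 0.2: take all 18 Mbps — 15 still needed.
Option Y at 1.0: take all 15 Mbps — 0 still needed.
Option N, Option 19: unused.
Cost = 18×0.2 + 15×1.0 = 18.6.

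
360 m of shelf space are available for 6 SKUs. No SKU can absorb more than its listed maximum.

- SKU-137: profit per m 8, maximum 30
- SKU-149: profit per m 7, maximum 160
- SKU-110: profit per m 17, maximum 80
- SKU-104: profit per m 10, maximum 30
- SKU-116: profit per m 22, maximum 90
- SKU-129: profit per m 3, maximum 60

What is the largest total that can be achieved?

Rank by profit per m: SKU-116 22 > SKU-110 17 > SKU-104 10 > SKU-137 8 > SKU-149 7 > SKU-129 3.
Give SKU-116 90 to hit its cap of 90 — 270 left.
SKU-110: +80 to 80 (cap) — 190 left.
SKU-104: +30 to 30 (cap) — 160 left.
Give SKU-137 30 to hit its cap of 30 — 130 left.
SKU-149 has room for 160 but only 130 remain, so it gets 130.
Total = 8×30 + 7×130 + 17×80 + 10×30 + 22×90 = 4790.

4790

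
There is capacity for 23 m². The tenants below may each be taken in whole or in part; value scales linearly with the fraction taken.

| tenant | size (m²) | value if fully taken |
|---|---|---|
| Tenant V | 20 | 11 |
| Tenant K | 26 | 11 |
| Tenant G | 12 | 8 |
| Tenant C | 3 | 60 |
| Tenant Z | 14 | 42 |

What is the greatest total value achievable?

106

Best value per unit of size first: Tenant C 60/3≈20, Tenant Z 42/14≈3, Tenant G 8/12≈0.667, Tenant V 11/20≈0.55, Tenant K 11/26≈0.423.
All 3 m² of Tenant C fit (value 60) — 20 remain.
Take all of Tenant Z (14 m², value 42) — 6 m² left.
6 m² left: a 6/12 share of Tenant G gives 8×6/12 = 4.
Total value = 106.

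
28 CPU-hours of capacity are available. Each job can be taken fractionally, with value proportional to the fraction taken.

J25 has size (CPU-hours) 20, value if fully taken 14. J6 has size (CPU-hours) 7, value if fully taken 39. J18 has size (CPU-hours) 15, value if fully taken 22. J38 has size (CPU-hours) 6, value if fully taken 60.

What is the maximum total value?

Best value per unit of size first: J38 60/6≈10, J6 39/7≈5.57, J18 22/15≈1.47, J25 14/20≈0.7.
All 6 CPU-hours of J38 fit (value 60) → 22 remain.
J6: take in full, 7 CPU-hours for value 39 → 15 left.
Take all of J18 (15 CPU-hours, value 22) → 0 CPU-hours left.
Total value = 121.

121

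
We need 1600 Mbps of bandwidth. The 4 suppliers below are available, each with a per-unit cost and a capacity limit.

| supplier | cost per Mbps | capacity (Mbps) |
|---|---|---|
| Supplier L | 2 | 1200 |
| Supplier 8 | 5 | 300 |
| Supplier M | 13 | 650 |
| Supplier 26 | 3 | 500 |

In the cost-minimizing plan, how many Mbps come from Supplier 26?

Fill from the cheapest supplier first.
Take 1200 from Supplier L at 2 — need 400 more.
Take 400 from Supplier 26 at 3 to finish.
Supplier 8, Supplier M: unused.

400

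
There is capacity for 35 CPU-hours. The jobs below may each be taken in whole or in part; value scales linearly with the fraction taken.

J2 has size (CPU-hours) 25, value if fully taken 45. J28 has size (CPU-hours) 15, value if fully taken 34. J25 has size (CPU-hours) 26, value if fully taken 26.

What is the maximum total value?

70

Best value per unit of size first: J28 34/15≈2.27, J2 45/25≈1.8, J25 26/26≈1.
Take all of J28 (15 CPU-hours, value 34) → 20 CPU-hours left.
20 CPU-hours left: a 20/25 share of J2 gives 45×20/25 = 36.
Total value = 70.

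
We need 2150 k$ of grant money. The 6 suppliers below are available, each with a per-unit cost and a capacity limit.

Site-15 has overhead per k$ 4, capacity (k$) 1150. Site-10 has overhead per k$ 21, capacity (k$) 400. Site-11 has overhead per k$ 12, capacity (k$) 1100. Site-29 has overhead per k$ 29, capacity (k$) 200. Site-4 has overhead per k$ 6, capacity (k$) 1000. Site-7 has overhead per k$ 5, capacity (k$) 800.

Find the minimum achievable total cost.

Fill from the cheapest supplier first.
Site-15 (4): use full 1150 ; 1000 k$ to go.
Take 800 from Site-7 at 5 ; need 200 more.
Take 200 from Site-4 at 6 to finish.
Site-11, Site-10, Site-29: unused.
Cost = 1150×4 + 800×5 + 200×6 = 9800.

9800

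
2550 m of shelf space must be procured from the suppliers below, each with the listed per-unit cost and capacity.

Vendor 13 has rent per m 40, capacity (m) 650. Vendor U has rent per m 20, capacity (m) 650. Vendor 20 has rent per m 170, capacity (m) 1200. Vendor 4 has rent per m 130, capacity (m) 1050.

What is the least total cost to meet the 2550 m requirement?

209500

Use suppliers in increasing cost order.
Take 650 from Vendor U at 20 → need 1900 more.
Vendor 13 at 40: take all 650 m → 1250 still needed.
Take 1050 from Vendor 4 at 130 → need 200 more.
Take 200 from Vendor 20 at 170 to finish.
Cost = 650×20 + 650×40 + 1050×130 + 200×170 = 209500.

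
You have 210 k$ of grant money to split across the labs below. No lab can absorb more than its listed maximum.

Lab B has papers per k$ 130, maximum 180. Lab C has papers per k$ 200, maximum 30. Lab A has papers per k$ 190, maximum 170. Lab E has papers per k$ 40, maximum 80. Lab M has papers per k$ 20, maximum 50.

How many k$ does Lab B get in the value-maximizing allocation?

10

Order the labs by papers per k$: Lab C 200 > Lab A 190 > Lab B 130 > Lab E 40 > Lab M 20.
Lab C takes 30 to reach its cap of 30 → 180 left.
Lab A: +170 to 170 (cap) → 10 left.
Lab B has room for 180 but only 10 remain, so it gets 10.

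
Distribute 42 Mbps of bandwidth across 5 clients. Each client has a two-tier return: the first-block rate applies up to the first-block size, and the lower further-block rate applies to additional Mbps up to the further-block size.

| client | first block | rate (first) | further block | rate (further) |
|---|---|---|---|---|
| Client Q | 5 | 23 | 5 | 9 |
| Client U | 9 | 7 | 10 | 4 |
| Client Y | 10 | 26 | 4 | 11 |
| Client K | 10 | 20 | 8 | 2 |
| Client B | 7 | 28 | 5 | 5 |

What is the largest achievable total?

Rank every tier by rate: Client B/first 28 > Client Y/first 26 > Client Q/first 23 > Client K/first 20 > Client Y/second 11 > Client Q/second 9 > Client U/first 7 > Client B/second 5 > Client U/second 4 > Client K/second 2.
Fill Client B first block (7 at 28) — 35 left.
Client Y/first (26): +10 — 25 left.
Client Q/first (23): +5 — 20 left.
Client K first at 20: fill all 10 — 10 left.
Fill Client Y second block (4 at 11) — 6 left.
Client Q second at 9: fill all 5 — 1 left.
1 remain; put them into Client U first at 7.
Total = 28×7 + 26×10 + 23×5 + 20×10 + 11×4 + 9×5 + 7×1 = 867.

867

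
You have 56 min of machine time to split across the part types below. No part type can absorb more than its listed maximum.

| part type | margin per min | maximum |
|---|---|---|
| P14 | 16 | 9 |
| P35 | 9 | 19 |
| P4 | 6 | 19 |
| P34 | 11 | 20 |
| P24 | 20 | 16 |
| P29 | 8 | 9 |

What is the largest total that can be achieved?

Rank by margin per min: P24 20 > P14 16 > P34 11 > P35 9 > P29 8 > P4 6.
Give P24 16 to hit its cap of 16 → 40 left.
P14 takes 9 to reach its cap of 9 → 31 left.
P34 takes 20 to reach its cap of 20 → 11 left.
P35: +11 (room for 19) → 11. Pool exhausted.
Total = 16×9 + 9×11 + 11×20 + 20×16 = 783.

783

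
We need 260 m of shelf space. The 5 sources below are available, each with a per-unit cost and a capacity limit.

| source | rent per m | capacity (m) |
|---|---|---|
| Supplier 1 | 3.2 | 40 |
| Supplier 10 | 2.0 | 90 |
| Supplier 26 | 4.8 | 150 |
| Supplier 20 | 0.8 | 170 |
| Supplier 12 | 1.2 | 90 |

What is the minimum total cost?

Fill from the cheapest source first.
Take 170 from Supplier 20 at 0.8 → need 90 more.
Supplier 12 at 1.2: take all 90 m → 0 still needed.
Supplier 10, Supplier 1, Supplier 26: unused.
Cost = 170×0.8 + 90×1.2 = 244.

244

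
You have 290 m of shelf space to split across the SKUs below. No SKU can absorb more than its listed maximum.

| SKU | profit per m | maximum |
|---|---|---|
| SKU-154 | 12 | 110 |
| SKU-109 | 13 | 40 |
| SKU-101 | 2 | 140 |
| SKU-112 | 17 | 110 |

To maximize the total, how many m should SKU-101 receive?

Highest profit per m first: SKU-112 17 > SKU-109 13 > SKU-154 12 > SKU-101 2.
SKU-112 takes 110 to reach its cap of 110 → 180 left.
Give SKU-109 40 to hit its cap of 40 → 140 left.
SKU-154: +110 to 110 (cap) → 30 left.
SKU-101 has room for 140 but only 30 remain, so it gets 30.

30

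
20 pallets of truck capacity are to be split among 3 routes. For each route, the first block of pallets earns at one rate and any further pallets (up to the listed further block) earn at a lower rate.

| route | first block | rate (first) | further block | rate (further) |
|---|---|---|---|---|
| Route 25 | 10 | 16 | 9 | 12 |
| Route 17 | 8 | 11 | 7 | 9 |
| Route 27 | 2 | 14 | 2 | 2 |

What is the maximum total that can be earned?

284

Treat each block as its own option and order by rate: Route 25/T1 16 > Route 27/T1 14 > Route 25/T2 12 > Route 17/T1 11 > Route 17/T2 9 > Route 27/T2 2.
Route 25/T1 (16): +10 — 10 left.
Route 27 T1 at 14: fill all 2 — 8 left.
8 remain; put them into Route 25 T2 at 12.
Total = 16×10 + 14×2 + 12×8 = 284.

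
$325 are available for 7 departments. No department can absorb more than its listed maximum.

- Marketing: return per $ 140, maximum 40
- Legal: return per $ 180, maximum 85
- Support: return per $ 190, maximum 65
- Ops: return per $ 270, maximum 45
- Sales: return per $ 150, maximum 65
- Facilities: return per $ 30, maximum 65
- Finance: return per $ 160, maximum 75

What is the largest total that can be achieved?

Rank by return per $: Ops 270 > Support 190 > Legal 180 > Finance 160 > Sales 150 > Marketing 140 > Facilities 30.
Give Ops 45 to hit its cap of 45 ; 280 left.
Support takes 65 to reach its cap of 65 ; 215 left.
Give Legal 85 to hit its cap of 85 ; 130 left.
Finance takes 75 to reach its cap of 75 ; 55 left.
Sales: +55 (room for 65) → 55. Pool exhausted.
Total = 180×85 + 190×65 + 270×45 + 150×55 + 160×75 = 60050.

60050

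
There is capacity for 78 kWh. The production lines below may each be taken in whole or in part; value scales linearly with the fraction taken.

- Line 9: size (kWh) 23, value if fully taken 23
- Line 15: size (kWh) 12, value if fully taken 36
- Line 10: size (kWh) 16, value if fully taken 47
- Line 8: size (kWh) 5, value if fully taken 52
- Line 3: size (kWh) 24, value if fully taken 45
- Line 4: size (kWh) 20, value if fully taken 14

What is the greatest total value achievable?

Rank by value-to-size ratio: Line 8 52/5≈10.4, Line 15 36/12≈3, Line 10 47/16≈2.94, Line 3 45/24≈1.88, Line 9 23/23≈1, Line 4 14/20≈0.7.
All 5 kWh of Line 8 fit (value 52) — 73 remain.
All 12 kWh of Line 15 fit (value 36) — 61 remain.
Take all of Line 10 (16 kWh, value 47) — 45 kWh left.
Line 3: take in full, 24 kWh for value 45 — 21 left.
Fill the last 21 kWh with part of Line 9: 21/23 of it earns 21.
Total value = 201.

201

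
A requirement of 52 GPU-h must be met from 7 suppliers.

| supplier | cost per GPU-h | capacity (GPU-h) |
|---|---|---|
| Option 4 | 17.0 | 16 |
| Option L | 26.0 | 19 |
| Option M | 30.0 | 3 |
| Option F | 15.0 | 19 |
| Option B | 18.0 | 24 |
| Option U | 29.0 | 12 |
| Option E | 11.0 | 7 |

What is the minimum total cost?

814

Fill from the cheapest supplier first.
Option E (11.0): use full 7 ; 45 GPU-h to go.
Take 19 from Option F at 15.0 ; need 26 more.
Option 4 (17.0): use full 16 ; 10 GPU-h to go.
Take 10 from Option B at 18.0 to finish.
Option L, Option U, Option M: unused.
Cost = 7×11.0 + 19×15.0 + 16×17.0 + 10×18.0 = 814.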